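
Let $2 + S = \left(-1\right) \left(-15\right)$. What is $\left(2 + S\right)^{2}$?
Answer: $225$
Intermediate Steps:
$S = 13$ ($S = -2 - -15 = -2 + 15 = 13$)
$\left(2 + S\right)^{2} = \left(2 + 13\right)^{2} = 15^{2} = 225$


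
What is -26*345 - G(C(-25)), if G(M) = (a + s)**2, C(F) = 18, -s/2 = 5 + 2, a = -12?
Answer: -9646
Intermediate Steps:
s = -14 (s = -2*(5 + 2) = -2*7 = -14)
G(M) = 676 (G(M) = (-12 - 14)**2 = (-26)**2 = 676)
-26*345 - G(C(-25)) = -26*345 - 1*676 = -8970 - 676 = -9646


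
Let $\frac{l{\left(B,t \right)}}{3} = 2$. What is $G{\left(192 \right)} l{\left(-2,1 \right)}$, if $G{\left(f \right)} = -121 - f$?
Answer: $-1878$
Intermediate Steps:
$l{\left(B,t \right)} = 6$ ($l{\left(B,t \right)} = 3 \cdot 2 = 6$)
$G{\left(192 \right)} l{\left(-2,1 \right)} = \left(-121 - 192\right) 6 = \left(-313\right) 6 = -1878$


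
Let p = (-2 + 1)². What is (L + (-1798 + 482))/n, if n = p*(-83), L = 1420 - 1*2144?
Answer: 2040/83 ≈ 24.578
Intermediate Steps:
L = -724 (L = 1420 - 2144 = -724)
p = 1 (p = (-1)² = 1)
n = -83 (n = 1*(-83) = -83)
(L + (-1798 + 482))/n = (-724 + (-1798 + 482))/(-83) = (-724 - 1316)*(-1/83) = -2040*(-1/83) = 2040/83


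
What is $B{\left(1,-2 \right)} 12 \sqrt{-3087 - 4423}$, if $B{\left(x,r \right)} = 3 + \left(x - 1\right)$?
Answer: $36 i \sqrt{7510} \approx 3119.8 i$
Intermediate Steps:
$B{\left(x,r \right)} = 2 + x$ ($B{\left(x,r \right)} = 3 + \left(-1 + x\right) = 2 + x$)
$B{\left(1,-2 \right)} 12 \sqrt{-3087 - 4423} = \left(2 + 1\right) 12 \sqrt{-3087 - 4423} = 3 \cdot 12 \sqrt{-7510} = 36 i \sqrt{7510}$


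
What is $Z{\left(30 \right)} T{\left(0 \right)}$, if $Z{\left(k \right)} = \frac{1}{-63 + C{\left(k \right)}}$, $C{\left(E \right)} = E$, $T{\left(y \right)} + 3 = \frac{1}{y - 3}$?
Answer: $\frac{10}{99} \approx 0.10101$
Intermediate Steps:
$T{\left(y \right)} = -3 + \frac{1}{-3 + y}$ ($T{\left(y \right)} = -3 + \frac{1}{y - 3} = -3 + \frac{1}{-3 + y}$)
$Z{\left(k \right)} = \frac{1}{-63 + k}$
$Z{\left(30 \right)} T{\left(0 \right)} = \frac{\frac{1}{-3 + 0} \left(10 - 0\right)}{-63 + 30} = \frac{\frac{1}{-3} \left(10 + 0\right)}{-33} = - \frac{\left(- \frac{1}{3}\right) 10}{33} = \left(- \frac{1}{33}\right) \left(- \frac{10}{3}\right) = \frac{10}{99}$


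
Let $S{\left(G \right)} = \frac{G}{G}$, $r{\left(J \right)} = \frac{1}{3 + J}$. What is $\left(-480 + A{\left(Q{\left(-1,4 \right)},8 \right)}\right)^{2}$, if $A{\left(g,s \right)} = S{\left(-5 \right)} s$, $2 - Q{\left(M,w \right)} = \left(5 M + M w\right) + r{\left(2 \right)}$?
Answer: $222784$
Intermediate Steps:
$S{\left(G \right)} = 1$
$Q{\left(M,w \right)} = \frac{9}{5} - 5 M - M w$ ($Q{\left(M,w \right)} = 2 - \left(\left(5 M + M w\right) + \frac{1}{3 + 2}\right) = 2 - \left(\left(5 M + M w\right) + \frac{1}{5}\right) = 2 - \left(\frac{1}{5} + 5 M + M w\right) = \frac{9}{5} - 5 M - M w$)
$A{\left(g,s \right)} = s$ ($A{\left(g,s \right)} = 1 s = s$)
$\left(-480 + A{\left(Q{\left(-1,4 \right)},8 \right)}\right)^{2} = \left(-480 + 8\right)^{2} = \left(-472\right)^{2} = 222784$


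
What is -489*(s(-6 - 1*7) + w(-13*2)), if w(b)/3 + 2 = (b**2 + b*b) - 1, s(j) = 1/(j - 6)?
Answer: -37600188/19 ≈ -1.9790e+6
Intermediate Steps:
s(j) = 1/(-6 + j)
w(b) = -9 + 6*b**2 (w(b) = -6 + 3*((b**2 + b*b) - 1) = -6 + 3*((b**2 + b**2) - 1) = -6 + 3*(2*b**2 - 1) = -6 + 3*(-1 + 2*b**2) = -6 + (-3 + 6*b**2) = -9 + 6*b**2)
-489*(s(-6 - 1*7) + w(-13*2)) = -489*(1/(-6 + (-6 - 1*7)) + (-9 + 6*(-13*2)**2)) = -489*(1/(-6 + (-6 - 7)) + (-9 + 6*(-26)**2)) = -489*(1/(-6 - 13) + (-9 + 6*676)) = -489*(1/(-19) + (-9 + 4056)) = -489*(-1/19 + 4047) = -489*76892/19 = -37600188/19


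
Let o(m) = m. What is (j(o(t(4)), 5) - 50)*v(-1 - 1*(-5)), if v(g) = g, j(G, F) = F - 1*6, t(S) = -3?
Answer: -204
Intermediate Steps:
j(G, F) = -6 + F (j(G, F) = F - 6 = -6 + F)
(j(o(t(4)), 5) - 50)*v(-1 - 1*(-5)) = ((-6 + 5) - 50)*(-1 - 1*(-5)) = (-1 - 50)*(-1 + 5) = -51*4 = -204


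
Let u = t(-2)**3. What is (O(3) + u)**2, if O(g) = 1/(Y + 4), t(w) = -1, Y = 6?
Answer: 81/100 ≈ 0.81000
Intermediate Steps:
O(g) = 1/10 (O(g) = 1/(6 + 4) = 1/10)
u = -1 (u = (-1)**3 = -1)
(O(3) + u)**2 = (1/10 - 1)**2 = (-9/10)**2 = 81/100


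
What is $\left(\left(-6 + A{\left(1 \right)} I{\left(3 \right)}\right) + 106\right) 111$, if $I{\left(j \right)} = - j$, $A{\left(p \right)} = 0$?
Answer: $11100$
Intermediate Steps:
$\left(\left(-6 + A{\left(1 \right)} I{\left(3 \right)}\right) + 106\right) 111 = \left(\left(-6 + 0 \left(\left(-1\right) 3\right)\right) + 106\right) 111 = \left(\left(-6 + 0 \left(-3\right)\right) + 106\right) 111 = \left(\left(-6 + 0\right) + 106\right) 111 = \left(-6 + 106\right) 111 = 100 \cdot 111 = 11100$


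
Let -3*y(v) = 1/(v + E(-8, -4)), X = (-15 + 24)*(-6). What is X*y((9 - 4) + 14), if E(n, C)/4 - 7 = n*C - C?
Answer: 18/191 ≈ 0.094241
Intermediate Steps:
X = -54 (X = 9*(-6) = -54)
E(n, C) = 28 - 4*C + 4*C*n (E(n, C) = 28 + 4*(n*C - C) = 28 + 4*(C*n - C) = 28 + 4*(-C + C*n) = 28 + (-4*C + 4*C*n) = 28 - 4*C + 4*C*n)
y(v) = -1/(3*(172 + v)) (y(v) = -1/(3*(v + (28 - 4*(-4) + 4*(-4)*(-8)))) = -1/(3*(v + (28 + 16 + 128))) = -1/(3*(v + 172)) = -1/(3*(172 + v)))
X*y((9 - 4) + 14) = -(-54)/(516 + 3*((9 - 4) + 14)) = -(-54)/(516 + 3*(5 + 14)) = -(-54)/(516 + 3*19) = -(-54)/(516 + 57) = -(-54)/573 = -54*(-1/573) = 18/191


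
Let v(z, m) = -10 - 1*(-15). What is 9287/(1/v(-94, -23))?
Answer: 46435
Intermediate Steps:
v(z, m) = 5 (v(z, m) = -10 + 15 = 5)
9287/(1/v(-94, -23)) = 9287/(1/5) = 9287*5 = 46435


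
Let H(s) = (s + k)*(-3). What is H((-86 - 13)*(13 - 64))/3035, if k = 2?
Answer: -15153/3035 ≈ -4.9928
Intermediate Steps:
H(s) = -6 - 3*s (H(s) = (s + 2)*(-3) = (2 + s)*(-3) = -6 - 3*s)
H((-86 - 13)*(13 - 64))/3035 = (-6 - 3*(-86 - 13)*(13 - 64))/3035 = (-6 - (-297)*(-51))*(1/3035) = (-6 - 3*5049)*(1/3035) = (-6 - 15147)*(1/3035) = -15153*1/3035 = -15153/3035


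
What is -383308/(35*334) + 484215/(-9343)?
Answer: -4620859997/54609835 ≈ -84.616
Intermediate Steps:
-383308/(35*334) + 484215/(-9343) = -383308/11690 + 484215*(-1/9343) = -383308*1/11690 - 484215/9343 = -191654/5845 - 484215/9343 = -4620859997/54609835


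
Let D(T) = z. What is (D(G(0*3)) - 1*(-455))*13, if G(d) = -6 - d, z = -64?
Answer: 5083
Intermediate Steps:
D(T) = -64
(D(G(0*3)) - 1*(-455))*13 = (-64 - 1*(-455))*13 = (-64 + 455)*13 = 391*13 = 5083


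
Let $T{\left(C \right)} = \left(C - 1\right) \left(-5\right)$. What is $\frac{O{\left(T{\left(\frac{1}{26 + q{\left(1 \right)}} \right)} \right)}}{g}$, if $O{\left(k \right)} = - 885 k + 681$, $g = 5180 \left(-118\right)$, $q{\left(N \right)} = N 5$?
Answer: $\frac{111639}{18948440} \approx 0.0058917$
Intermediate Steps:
$q{\left(N \right)} = 5 N$
$g = -611240$
$T{\left(C \right)} = 5 - 5 C$ ($T{\left(C \right)} = \left(-1 + C\right) \left(-5\right) = 5 - 5 C$)
$O{\left(k \right)} = 681 - 885 k$
$\frac{O{\left(T{\left(\frac{1}{26 + q{\left(1 \right)}} \right)} \right)}}{g} = \frac{681 - 885 \left(5 - \frac{5}{26 + 5 \cdot 1}\right)}{-611240} = \left(681 - 885 \left(5 - \frac{5}{26 + 5}\right)\right) \left(- \frac{1}{611240}\right) = \left(681 - 885 \left(5 - \frac{5}{31}\right)\right) \left(- \frac{1}{611240}\right) = \left(681 - \frac{132750}{31}\right) \left(- \frac{1}{611240}\right) = \left(- \frac{111639}{31}\right) \left(- \frac{1}{611240}\right) = \frac{111639}{18948440}$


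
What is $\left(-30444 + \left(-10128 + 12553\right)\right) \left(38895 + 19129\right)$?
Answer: $-1625774456$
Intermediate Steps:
$\left(-30444 + \left(-10128 + 12553\right)\right) \left(38895 + 19129\right) = \left(-30444 + 2425\right) 58024 = \left(-28019\right) 58024 = -1625774456$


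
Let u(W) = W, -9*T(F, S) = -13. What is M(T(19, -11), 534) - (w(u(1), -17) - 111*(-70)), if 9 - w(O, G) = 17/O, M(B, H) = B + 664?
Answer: -63869/9 ≈ -7096.6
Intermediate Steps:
T(F, S) = 13/9 (T(F, S) = -⅑*(-13) = 13/9)
M(B, H) = 664 + B
w(O, G) = 9 - 17/O
M(T(19, -11), 534) - (w(u(1), -17) - 111*(-70)) = (664 + 13/9) - ((9 - 17/1) - 111*(-70)) = 5989/9 - ((9 - 17*1) + 7770) = 5989/9 - ((9 - 17) + 7770) = 5989/9 - (-8 + 7770) = 5989/9 - 1*7762 = 5989/9 - 7762 = -63869/9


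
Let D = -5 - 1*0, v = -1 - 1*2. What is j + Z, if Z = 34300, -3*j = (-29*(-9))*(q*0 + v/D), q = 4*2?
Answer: 171239/5 ≈ 34248.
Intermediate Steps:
q = 8
v = -3 (v = -1 - 2 = -3)
D = -5 (D = -5 + 0 = -5)
j = -261/5 (j = -(-29*(-9))*(8*0 - 3/(-5))/3 = -87*(0 - 3*(-1/5)) = -87*(0 + 3/5) = -87*3/5 = -1/3*783/5 = -261/5 ≈ -52.200)
j + Z = -261/5 + 34300 = 171239/5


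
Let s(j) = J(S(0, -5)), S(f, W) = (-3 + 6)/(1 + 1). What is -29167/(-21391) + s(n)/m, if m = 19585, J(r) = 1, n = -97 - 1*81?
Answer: 571257086/418942735 ≈ 1.3636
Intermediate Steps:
n = -178 (n = -97 - 81 = -178)
S(f, W) = 3/2
s(j) = 1
-29167/(-21391) + s(n)/m = -29167/(-21391) + 1/19585 = -29167*(-1/21391) + 1*(1/19585) = 29167/21391 + 1/19585 = 571257086/418942735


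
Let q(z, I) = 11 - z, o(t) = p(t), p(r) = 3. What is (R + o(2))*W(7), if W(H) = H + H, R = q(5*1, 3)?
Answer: 126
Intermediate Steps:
o(t) = 3
R = 6 (R = 11 - 5 = 6)
W(H) = 2*H
(R + o(2))*W(7) = (6 + 3)*(2*7) = 9*14 = 126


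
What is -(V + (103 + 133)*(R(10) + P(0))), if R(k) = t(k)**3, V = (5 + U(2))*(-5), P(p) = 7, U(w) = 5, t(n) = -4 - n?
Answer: 645982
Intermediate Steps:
V = -50 (V = (5 + 5)*(-5) = 10*(-5) = -50)
R(k) = (-4 - k)**3
-(V + (103 + 133)*(R(10) + P(0))) = -(-50 + (103 + 133)*(-(4 + 10)**3 + 7)) = -(-50 + 236*(-1*14**3 + 7)) = -(-50 + 236*(-1*2744 + 7)) = -(-50 + 236*(-2744 + 7)) = -(-50 + 236*(-2737)) = -(-50 - 645932) = -1*(-645982) = 645982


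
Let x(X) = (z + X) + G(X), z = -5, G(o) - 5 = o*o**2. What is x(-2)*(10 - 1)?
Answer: -90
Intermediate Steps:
G(o) = 5 + o**3 (G(o) = 5 + o*o**2 = 5 + o**3)
x(X) = X + X**3 (x(X) = (-5 + X) + (5 + X**3) = X + X**3)
x(-2)*(10 - 1) = (-2 + (-2)**3)*(10 - 1) = (-2 - 8)*9 = -10*9 = -90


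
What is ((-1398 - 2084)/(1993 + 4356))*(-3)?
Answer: 10446/6349 ≈ 1.6453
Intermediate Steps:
((-1398 - 2084)/(1993 + 4356))*(-3) = -3482/6349*(-3) = 10446/6349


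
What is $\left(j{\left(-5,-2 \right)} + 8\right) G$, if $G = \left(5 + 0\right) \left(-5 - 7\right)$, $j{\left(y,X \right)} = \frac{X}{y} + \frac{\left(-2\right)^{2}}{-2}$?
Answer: $-384$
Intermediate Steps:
$j{\left(y,X \right)} = -2 + \frac{X}{y}$ ($j{\left(y,X \right)} = \frac{X}{y} + 4 \left(- \frac{1}{2}\right) = \frac{X}{y} - 2 = -2 + \frac{X}{y}$)
$G = -60$ ($G = 5 \left(-12\right) = -60$)
$\left(j{\left(-5,-2 \right)} + 8\right) G = \left(\left(-2 - \frac{2}{-5}\right) + 8\right) \left(-60\right) = \left(\left(-2 - - \frac{2}{5}\right) + 8\right) \left(-60\right) = \left(\left(-2 + \frac{2}{5}\right) + 8\right) \left(-60\right) = \left(- \frac{8}{5} + 8\right) \left(-60\right) = \frac{32}{5} \left(-60\right) = -384$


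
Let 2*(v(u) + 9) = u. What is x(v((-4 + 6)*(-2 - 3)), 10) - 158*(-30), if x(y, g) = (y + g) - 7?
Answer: 4729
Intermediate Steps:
v(u) = -9 + u/2
x(y, g) = -7 + g + y (x(y, g) = (g + y) - 7 = -7 + g + y)
x(v((-4 + 6)*(-2 - 3)), 10) - 158*(-30) = (-7 + 10 + (-9 + ((-4 + 6)*(-2 - 3))/2)) - 158*(-30) = (-7 + 10 + (-9 + (2*(-5))/2)) + 4740 = (-7 + 10 + (-9 + (½)*(-10))) + 4740 = (-7 + 10 + (-9 - 5)) + 4740 = (-7 + 10 - 14) + 4740 = -11 + 4740 = 4729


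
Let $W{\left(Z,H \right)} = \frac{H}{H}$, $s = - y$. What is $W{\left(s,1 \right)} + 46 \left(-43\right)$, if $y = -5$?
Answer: $-1977$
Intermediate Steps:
$s = 5$ ($s = \left(-1\right) \left(-5\right) = 5$)
$W{\left(Z,H \right)} = 1$
$W{\left(s,1 \right)} + 46 \left(-43\right) = 1 + 46 \left(-43\right) = 1 - 1978 = -1977$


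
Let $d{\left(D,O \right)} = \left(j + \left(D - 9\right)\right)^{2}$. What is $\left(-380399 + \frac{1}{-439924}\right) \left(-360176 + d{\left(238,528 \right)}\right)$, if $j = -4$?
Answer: $\frac{51802322754165027}{439924} \approx 1.1775 \cdot 10^{11}$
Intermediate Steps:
$d{\left(D,O \right)} = \left(-13 + D\right)^{2}$ ($d{\left(D,O \right)} = \left(-4 + \left(D - 9\right)\right)^{2} = \left(-4 + \left(-9 + D\right)\right)^{2} = \left(-13 + D\right)^{2}$)
$\left(-380399 + \frac{1}{-439924}\right) \left(-360176 + d{\left(238,528 \right)}\right) = \left(-380399 + \frac{1}{-439924}\right) \left(-360176 + \left(-13 + 238\right)^{2}\right) = \left(-380399 - \frac{1}{439924}\right) \left(-360176 + 225^{2}\right) = - \frac{167346649677 \left(-360176 + 50625\right)}{439924} = \left(- \frac{167346649677}{439924}\right) \left(-309551\right) = \frac{51802322754165027}{439924}$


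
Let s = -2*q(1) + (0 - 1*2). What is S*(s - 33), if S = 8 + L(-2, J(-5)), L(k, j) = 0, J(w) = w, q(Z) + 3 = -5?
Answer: -152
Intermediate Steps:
q(Z) = -8 (q(Z) = -3 - 5 = -8)
s = 14 (s = -2*(-8) + (0 - 1*2) = 16 + (0 - 2) = 16 - 2 = 14)
S = 8 (S = 8 + 0 = 8)
S*(s - 33) = 8*(14 - 33) = 8*(-19) = -152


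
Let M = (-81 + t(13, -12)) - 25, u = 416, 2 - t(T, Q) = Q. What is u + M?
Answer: 324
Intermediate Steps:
t(T, Q) = 2 - Q
M = -92 (M = (-81 + (2 - 1*(-12))) - 25 = (-81 + (2 + 12)) - 25 = (-81 + 14) - 25 = -67 - 25 = -92)
u + M = 416 - 92 = 324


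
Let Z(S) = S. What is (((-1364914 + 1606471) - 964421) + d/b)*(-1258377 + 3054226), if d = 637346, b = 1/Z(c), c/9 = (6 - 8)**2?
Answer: 39906623771608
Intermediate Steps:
c = 36 (c = 9*(6 - 8)**2 = 9*(-2)**2 = 9*4 = 36)
b = 1/36 ≈ 0.027778
(((-1364914 + 1606471) - 964421) + d/b)*(-1258377 + 3054226) = (((-1364914 + 1606471) - 964421) + 637346/(1/36))*(-1258377 + 3054226) = ((241557 - 964421) + 637346*36)*1795849 = (-722864 + 22944456)*1795849 = 22221592*1795849 = 39906623771608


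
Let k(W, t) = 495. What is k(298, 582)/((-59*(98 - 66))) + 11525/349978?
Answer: -75739955/330379232 ≈ -0.22925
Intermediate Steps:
k(298, 582)/((-59*(98 - 66))) + 11525/349978 = 495/((-59*(98 - 66))) + 11525/349978 = 495/((-59*32)) + 11525*(1/349978) = 495/(-1888) + 11525/349978 = 495*(-1/1888) + 11525/349978 = -495/1888 + 11525/349978 = -75739955/330379232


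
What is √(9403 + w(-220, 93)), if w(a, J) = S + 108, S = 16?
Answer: √9527 ≈ 97.606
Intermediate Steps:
w(a, J) = 124 (w(a, J) = 16 + 108 = 124)
√(9403 + w(-220, 93)) = √(9403 + 124) = √9527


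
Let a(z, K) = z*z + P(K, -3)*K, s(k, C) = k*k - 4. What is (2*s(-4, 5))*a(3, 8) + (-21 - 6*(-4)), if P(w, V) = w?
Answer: 1755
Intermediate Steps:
s(k, C) = -4 + k² (s(k, C) = k² - 4 = -4 + k²)
a(z, K) = K² + z² (a(z, K) = z*z + K*K = z² + K² = K² + z²)
(2*s(-4, 5))*a(3, 8) + (-21 - 6*(-4)) = (2*(-4 + (-4)²))*(8² + 3²) + (-21 - 6*(-4)) = (2*(-4 + 16))*(64 + 9) + (-21 - 1*(-24)) = (2*12)*73 + (-21 + 24) = 24*73 + 3 = 1752 + 3 = 1755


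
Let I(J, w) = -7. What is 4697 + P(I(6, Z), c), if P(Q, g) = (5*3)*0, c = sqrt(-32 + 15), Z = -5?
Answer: 4697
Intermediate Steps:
c = I*sqrt(17) (c = sqrt(-17) = I*sqrt(17) ≈ 4.1231*I)
P(Q, g) = 0 (P(Q, g) = 15*0 = 0)
4697 + P(I(6, Z), c) = 4697 + 0 = 4697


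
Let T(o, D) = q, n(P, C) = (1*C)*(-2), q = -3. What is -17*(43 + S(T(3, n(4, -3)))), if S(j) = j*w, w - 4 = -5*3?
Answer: -1292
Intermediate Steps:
w = -11 (w = 4 - 5*3 = 4 - 15 = -11)
n(P, C) = -2*C (n(P, C) = C*(-2) = -2*C)
T(o, D) = -3
S(j) = -11*j (S(j) = j*(-11) = -11*j)
-17*(43 + S(T(3, n(4, -3)))) = -17*(43 - 11*(-3)) = -17*(43 + 33) = -17*76 = -1292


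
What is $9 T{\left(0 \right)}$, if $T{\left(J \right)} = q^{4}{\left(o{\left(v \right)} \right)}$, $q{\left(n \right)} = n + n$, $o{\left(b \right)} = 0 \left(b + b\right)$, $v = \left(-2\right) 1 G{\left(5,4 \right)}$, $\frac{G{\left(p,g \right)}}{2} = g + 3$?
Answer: $0$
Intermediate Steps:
$G{\left(p,g \right)} = 6 + 2 g$ ($G{\left(p,g \right)} = 2 \left(g + 3\right) = 2 \left(3 + g\right) = 6 + 2 g$)
$v = -28$ ($v = \left(-2\right) 1 \left(6 + 2 \cdot 4\right) = - 2 \left(6 + 8\right) = \left(-2\right) 14 = -28$)
$o{\left(b \right)} = 0$ ($o{\left(b \right)} = 0 \cdot 2 b = 0$)
$q{\left(n \right)} = 2 n$
$T{\left(J \right)} = 0$ ($T{\left(J \right)} = \left(2 \cdot 0\right)^{4} = 0^{4} = 0$)
$9 T{\left(0 \right)} = 9 \cdot 0 = 0$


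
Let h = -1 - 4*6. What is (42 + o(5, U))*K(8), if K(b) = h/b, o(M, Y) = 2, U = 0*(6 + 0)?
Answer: -275/2 ≈ -137.50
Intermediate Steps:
U = 0 (U = 0*6 = 0)
h = -25 (h = -1 - 24 = -25)
K(b) = -25/b
(42 + o(5, U))*K(8) = (42 + 2)*(-25/8) = 44*(-25*1/8) = 44*(-25/8) = -275/2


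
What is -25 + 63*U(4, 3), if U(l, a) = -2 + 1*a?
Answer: 38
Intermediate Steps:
U(l, a) = -2 + a
-25 + 63*U(4, 3) = -25 + 63*(-2 + 3) = -25 + 63*1 = -25 + 63 = 38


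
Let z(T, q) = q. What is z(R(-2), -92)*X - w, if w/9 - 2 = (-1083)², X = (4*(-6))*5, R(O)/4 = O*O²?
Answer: -10544979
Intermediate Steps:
R(O) = 4*O³ (R(O) = 4*(O*O²) = 4*O³)
X = -120 (X = -24*5 = -120)
w = 10556019 (w = 18 + 9*(-1083)² = 18 + 9*1172889 = 18 + 10556001 = 10556019)
z(R(-2), -92)*X - w = -92*(-120) - 1*10556019 = 11040 - 10556019 = -10544979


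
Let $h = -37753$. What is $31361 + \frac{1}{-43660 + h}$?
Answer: $\frac{2553193092}{81413} \approx 31361.0$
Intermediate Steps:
$31361 + \frac{1}{-43660 + h} = 31361 + \frac{1}{-43660 - 37753} = 31361 + \frac{1}{-81413} = 31361 - \frac{1}{81413} = \frac{2553193092}{81413}$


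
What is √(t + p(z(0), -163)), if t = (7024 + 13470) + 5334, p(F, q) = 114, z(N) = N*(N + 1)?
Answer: √25942 ≈ 161.07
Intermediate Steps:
z(N) = N*(1 + N)
t = 25828 (t = 20494 + 5334 = 25828)
√(t + p(z(0), -163)) = √(25828 + 114) = √25942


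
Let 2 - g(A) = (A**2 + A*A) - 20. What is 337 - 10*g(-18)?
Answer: 6597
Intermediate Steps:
g(A) = 22 - 2*A**2 (g(A) = 2 - ((A**2 + A*A) - 20) = 2 - ((A**2 + A**2) - 20) = 2 - (2*A**2 - 20) = 2 - (-20 + 2*A**2) = 2 + (20 - 2*A**2) = 22 - 2*A**2)
337 - 10*g(-18) = 337 - 10*(22 - 2*(-18)**2) = 337 - 10*(22 - 2*324) = 337 - 10*(22 - 648) = 337 - 10*(-626) = 337 + 6260 = 6597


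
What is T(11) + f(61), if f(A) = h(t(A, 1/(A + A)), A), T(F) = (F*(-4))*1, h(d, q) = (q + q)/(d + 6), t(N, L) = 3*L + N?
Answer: -344904/8177 ≈ -42.180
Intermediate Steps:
t(N, L) = N + 3*L
h(d, q) = 2*q/(6 + d) (h(d, q) = (2*q)/(6 + d) = 2*q/(6 + d))
T(F) = -4*F (T(F) = -4*F*1 = -4*F)
f(A) = 2*A/(6 + A + 3/(2*A)) (f(A) = 2*A/(6 + (A + 3/(A + A))) = 2*A/(6 + (A + 3/((2*A)))) = 2*A/(6 + (A + 3*(1/(2*A)))) = 2*A/(6 + (A + 3/(2*A))) = 2*A/(6 + A + 3/(2*A)))
T(11) + f(61) = -4*11 + 4*61**2/(3 + 2*61**2 + 12*61) = -44 + 4*3721/(3 + 2*3721 + 732) = -44 + 4*3721/(3 + 7442 + 732) = -44 + 4*3721/8177 = -44 + 4*3721*(1/8177) = -44 + 14884/8177 = -344904/8177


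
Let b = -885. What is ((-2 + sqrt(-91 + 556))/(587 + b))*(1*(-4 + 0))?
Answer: -4/149 + 2*sqrt(465)/149 ≈ 0.26260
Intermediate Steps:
((-2 + sqrt(-91 + 556))/(587 + b))*(1*(-4 + 0)) = ((-2 + sqrt(-91 + 556))/(587 - 885))*(1*(-4 + 0)) = ((-2 + sqrt(465))/(-298))*(1*(-4)) = ((-2 + sqrt(465))*(-1/298))*(-4) = (1/149 - sqrt(465)/298)*(-4) = -4/149 + 2*sqrt(465)/149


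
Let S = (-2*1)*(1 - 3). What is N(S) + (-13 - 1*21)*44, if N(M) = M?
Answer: -1492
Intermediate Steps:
S = 4 (S = -2*(-2) = 4)
N(S) + (-13 - 1*21)*44 = 4 + (-13 - 1*21)*44 = 4 + (-13 - 21)*44 = 4 - 34*44 = 4 - 1496 = -1492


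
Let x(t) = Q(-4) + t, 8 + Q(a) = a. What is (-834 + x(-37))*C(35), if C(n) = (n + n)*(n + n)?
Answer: -4326700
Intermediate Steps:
C(n) = 4*n² (C(n) = (2*n)*(2*n) = 4*n²)
Q(a) = -8 + a
x(t) = -12 + t (x(t) = (-8 - 4) + t = -12 + t)
(-834 + x(-37))*C(35) = (-834 + (-12 - 37))*(4*35²) = (-834 - 49)*(4*1225) = -883*4900 = -4326700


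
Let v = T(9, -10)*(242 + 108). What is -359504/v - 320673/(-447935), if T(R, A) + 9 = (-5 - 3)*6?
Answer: 16743185059/893630325 ≈ 18.736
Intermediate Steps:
T(R, A) = -57 (T(R, A) = -9 + (-5 - 3)*6 = -9 - 8*6 = -9 - 48 = -57)
v = -19950 (v = -57*(242 + 108) = -57*350 = -19950)
-359504/v - 320673/(-447935) = -359504/(-19950) - 320673/(-447935) = -359504*(-1/19950) - 320673*(-1/447935) = 179752/9975 + 320673/447935 = 16743185059/893630325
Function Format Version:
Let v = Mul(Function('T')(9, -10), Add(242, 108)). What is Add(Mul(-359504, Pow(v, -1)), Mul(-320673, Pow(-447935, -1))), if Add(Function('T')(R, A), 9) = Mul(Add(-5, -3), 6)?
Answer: Rational(16743185059, 893630325) ≈ 18.736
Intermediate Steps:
Function('T')(R, A) = -57 (Function('T')(R, A) = Add(-9, Mul(Add(-5, -3), 6)) = Add(-9, Mul(-8, 6)) = Add(-9, -48) = -57)
v = -19950 (v = Mul(-57, Add(242, 108)) = Mul(-57, 350) = -19950)
Add(Mul(-359504, Pow(v, -1)), Mul(-320673, Pow(-447935, -1))) = Add(Mul(-359504, Pow(-19950, -1)), Mul(-320673, Pow(-447935, -1))) = Add(Mul(-359504, Rational(-1, 19950)), Mul(-320673, Rational(-1, 447935))) = Add(Rational(179752, 9975), Rational(320673, 447935)) = Rational(16743185059, 893630325)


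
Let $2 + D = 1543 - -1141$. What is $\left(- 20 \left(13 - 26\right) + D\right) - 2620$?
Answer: $322$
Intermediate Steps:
$D = 2682$ ($D = -2 + \left(1543 - -1141\right) = -2 + \left(1543 + 1141\right) = -2 + 2684 = 2682$)
$\left(- 20 \left(13 - 26\right) + D\right) - 2620 = \left(- 20 \left(13 - 26\right) + 2682\right) - 2620 = \left(\left(-20\right) \left(-13\right) + 2682\right) - 2620 = \left(260 + 2682\right) - 2620 = 2942 - 2620 = 322$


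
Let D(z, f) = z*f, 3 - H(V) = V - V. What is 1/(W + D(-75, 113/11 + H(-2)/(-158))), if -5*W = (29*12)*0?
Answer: -1738/1336575 ≈ -0.0013003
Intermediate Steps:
H(V) = 3 (H(V) = 3 - (V - V) = 3 - 1*0 = 3 + 0 = 3)
W = 0 (W = -29*12*0/5 = -348*0/5 = -⅕*0 = 0)
D(z, f) = f*z
1/(W + D(-75, 113/11 + H(-2)/(-158))) = 1/(0 + (113/11 + 3/(-158))*(-75)) = 1/(0 + (113*(1/11) + 3*(-1/158))*(-75)) = 1/(0 + (113/11 - 3/158)*(-75)) = 1/(0 + (17821/1738)*(-75)) = 1/(0 - 1336575/1738) = 1/(-1336575/1738) = -1738/1336575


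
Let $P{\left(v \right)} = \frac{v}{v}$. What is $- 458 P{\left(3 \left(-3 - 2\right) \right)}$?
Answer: $-458$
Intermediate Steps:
$P{\left(v \right)} = 1$
$- 458 P{\left(3 \left(-3 - 2\right) \right)} = \left(-458\right) 1 = -458$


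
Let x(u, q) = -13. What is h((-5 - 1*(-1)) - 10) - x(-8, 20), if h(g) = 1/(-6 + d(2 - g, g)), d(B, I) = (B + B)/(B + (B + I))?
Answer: 485/38 ≈ 12.763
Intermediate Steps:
d(B, I) = 2*B/(I + 2*B) (d(B, I) = (2*B)/(I + 2*B) = 2*B/(I + 2*B))
h(g) = 1/(-6 + 2*(2 - g)/(4 - g)) (h(g) = 1/(-6 + 2*(2 - g)/(g + 2*(2 - g))) = 1/(-6 + 2*(2 - g)/(g + (4 - 2*g))) = 1/(-6 + 2*(2 - g)/(4 - g)))
h((-5 - 1*(-1)) - 10) - x(-8, 20) = (-4 + ((-5 - 1*(-1)) - 10))/(4*(5 - ((-5 - 1*(-1)) - 10))) - 1*(-13) = (-4 + ((-5 + 1) - 10))/(4*(5 - ((-5 + 1) - 10))) + 13 = (-4 + (-4 - 10))/(4*(5 - (-4 - 10))) + 13 = (-4 - 14)/(4*(5 - 1*(-14))) + 13 = (¼)*(-18)/(5 + 14) + 13 = (¼)*(-18)/19 + 13 = (¼)*(1/19)*(-18) + 13 = -9/38 + 13 = 485/38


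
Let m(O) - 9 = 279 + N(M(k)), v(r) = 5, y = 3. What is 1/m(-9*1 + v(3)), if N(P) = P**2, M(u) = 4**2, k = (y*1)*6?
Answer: 1/544 ≈ 0.0018382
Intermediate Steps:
k = 18 (k = (3*1)*6 = 3*6 = 18)
M(u) = 16
m(O) = 544 (m(O) = 9 + (279 + 16**2) = 9 + (279 + 256) = 9 + 535 = 544)
1/m(-9*1 + v(3)) = 1/544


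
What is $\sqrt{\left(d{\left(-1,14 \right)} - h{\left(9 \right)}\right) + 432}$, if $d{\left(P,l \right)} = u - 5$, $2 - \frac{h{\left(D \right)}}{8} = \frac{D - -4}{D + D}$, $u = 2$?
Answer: $\frac{\sqrt{3769}}{3} \approx 20.464$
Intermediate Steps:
$h{\left(D \right)} = 16 - \frac{4 \left(4 + D\right)}{D}$ ($h{\left(D \right)} = 16 - 8 \frac{D - -4}{D + D} = 16 - 8 \frac{D + 4}{2 D} = 16 - 8 \left(4 + D\right) \frac{1}{2 D} = 16 - 8 \frac{4 + D}{2 D} = 16 - \frac{4 \left(4 + D\right)}{D}$)
$d{\left(P,l \right)} = -3$ ($d{\left(P,l \right)} = 2 - 5 = -3$)
$\sqrt{\left(d{\left(-1,14 \right)} - h{\left(9 \right)}\right) + 432} = \sqrt{\left(-3 - \left(12 - \frac{16}{9}\right)\right) + 432} = \sqrt{\left(-3 - \frac{92}{9}\right) + 432} = \sqrt{- \frac{119}{9} + 432} = \sqrt{\frac{3769}{9}} = \frac{\sqrt{3769}}{3}$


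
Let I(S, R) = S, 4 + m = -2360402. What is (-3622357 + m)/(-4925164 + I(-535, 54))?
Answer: 5982763/4925699 ≈ 1.2146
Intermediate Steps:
m = -2360406 (m = -4 - 2360402 = -2360406)
(-3622357 + m)/(-4925164 + I(-535, 54)) = (-3622357 - 2360406)/(-4925164 - 535) = -5982763/(-4925699) = -5982763*(-1/4925699) = 5982763/4925699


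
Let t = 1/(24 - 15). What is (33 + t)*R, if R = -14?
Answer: -4172/9 ≈ -463.56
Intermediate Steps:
t = ⅑ (t = 1/9 = ⅑ ≈ 0.11111)
(33 + t)*R = (33 + ⅑)*(-14) = (298/9)*(-14) = -4172/9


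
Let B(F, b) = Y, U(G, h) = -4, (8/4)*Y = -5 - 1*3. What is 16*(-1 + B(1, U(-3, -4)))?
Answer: -80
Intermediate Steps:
Y = -4 (Y = (-5 - 1*3)/2 = (-5 - 3)/2 = (½)*(-8) = -4)
B(F, b) = -4
16*(-1 + B(1, U(-3, -4))) = 16*(-1 - 4) = 16*(-5) = -80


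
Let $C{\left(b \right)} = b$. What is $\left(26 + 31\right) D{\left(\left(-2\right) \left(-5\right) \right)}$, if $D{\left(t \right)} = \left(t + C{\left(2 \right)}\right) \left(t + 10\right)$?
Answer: $13680$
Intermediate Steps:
$D{\left(t \right)} = \left(2 + t\right) \left(10 + t\right)$ ($D{\left(t \right)} = \left(t + 2\right) \left(t + 10\right) = \left(2 + t\right) \left(10 + t\right)$)
$\left(26 + 31\right) D{\left(\left(-2\right) \left(-5\right) \right)} = \left(26 + 31\right) \left(20 + \left(\left(-2\right) \left(-5\right)\right)^{2} + 12 \left(\left(-2\right) \left(-5\right)\right)\right) = 57 \left(20 + 10^{2} + 12 \cdot 10\right) = 57 \left(20 + 100 + 120\right) = 57 \cdot 240 = 13680$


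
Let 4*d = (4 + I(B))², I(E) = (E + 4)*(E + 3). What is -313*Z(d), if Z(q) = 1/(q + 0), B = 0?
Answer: -313/64 ≈ -4.8906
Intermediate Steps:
I(E) = (3 + E)*(4 + E) (I(E) = (4 + E)*(3 + E) = (3 + E)*(4 + E))
d = 64 (d = (4 + (12 + 0² + 7*0))²/4 = (4 + (12 + 0 + 0))²/4 = (4 + 12)²/4 = (¼)*16² = (¼)*256 = 64)
Z(q) = 1/q
-313*Z(d) = -313/64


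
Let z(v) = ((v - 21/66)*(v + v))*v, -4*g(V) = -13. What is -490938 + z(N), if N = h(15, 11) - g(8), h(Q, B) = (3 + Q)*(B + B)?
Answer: 42442853771/352 ≈ 1.2058e+8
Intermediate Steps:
g(V) = 13/4 (g(V) = -¼*(-13) = 13/4)
h(Q, B) = 2*B*(3 + Q) (h(Q, B) = (3 + Q)*(2*B) = 2*B*(3 + Q))
N = 1571/4 (N = 2*11*(3 + 15) - 1*13/4 = 2*11*18 - 13/4 = 396 - 13/4 = 1571/4 ≈ 392.75)
z(v) = 2*v²*(-7/22 + v) (z(v) = ((v - 21*1/66)*(2*v))*v = ((v - 7/22)*(2*v))*v = ((-7/22 + v)*(2*v))*v = (2*v*(-7/22 + v))*v = 2*v²*(-7/22 + v))
-490938 + z(N) = -490938 + (1571/4)²*(-7 + 22*(1571/4))/11 = -490938 + (1/11)*(2468041/16)*(-7 + 17281/2) = -490938 + (1/11)*(2468041/16)*(17267/2) = -490938 + 42615663947/352 = 42442853771/352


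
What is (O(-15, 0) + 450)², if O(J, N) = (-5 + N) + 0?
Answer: 198025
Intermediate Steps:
O(J, N) = -5 + N
(O(-15, 0) + 450)² = ((-5 + 0) + 450)² = (-5 + 450)² = 445² = 198025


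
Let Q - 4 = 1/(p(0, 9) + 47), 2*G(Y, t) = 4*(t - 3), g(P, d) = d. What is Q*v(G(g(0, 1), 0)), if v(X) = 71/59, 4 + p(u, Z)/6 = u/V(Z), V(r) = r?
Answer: 6603/1357 ≈ 4.8659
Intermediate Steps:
G(Y, t) = -6 + 2*t (G(Y, t) = (4*(t - 3))/2 = (4*(-3 + t))/2 = (-12 + 4*t)/2 = -6 + 2*t)
p(u, Z) = -24 + 6*u/Z (p(u, Z) = -24 + 6*(u/Z) = -24 + 6*u/Z)
v(X) = 71/59 (v(X) = 71*(1/59) = 71/59)
Q = 93/23 (Q = 4 + 1/((-24 + 6*0/9) + 47) = 4 + 1/((-24 + 6*0*(⅑)) + 47) = 4 + 1/((-24 + 0) + 47) = 4 + 1/(-24 + 47) = 4 + 1/23 = 93/23 ≈ 4.0435)
Q*v(G(g(0, 1), 0)) = (93/23)*(71/59) = 6603/1357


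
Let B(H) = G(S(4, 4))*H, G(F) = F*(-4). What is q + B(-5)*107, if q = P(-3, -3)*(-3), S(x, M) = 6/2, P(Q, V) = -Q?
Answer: 6411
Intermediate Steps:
S(x, M) = 3 (S(x, M) = 6*(1/2) = 3)
G(F) = -4*F
B(H) = -12*H (B(H) = (-4*3)*H = -12*H)
q = -9 (q = -1*(-3)*(-3) = 3*(-3) = -9)
q + B(-5)*107 = -9 - 12*(-5)*107 = -9 + 60*107 = -9 + 6420 = 6411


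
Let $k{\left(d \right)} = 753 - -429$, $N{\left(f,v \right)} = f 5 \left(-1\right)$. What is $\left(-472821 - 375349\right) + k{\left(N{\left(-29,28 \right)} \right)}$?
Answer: $-846988$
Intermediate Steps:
$N{\left(f,v \right)} = - 5 f$ ($N{\left(f,v \right)} = 5 f \left(-1\right) = - 5 f$)
$k{\left(d \right)} = 1182$ ($k{\left(d \right)} = 753 + 429 = 1182$)
$\left(-472821 - 375349\right) + k{\left(N{\left(-29,28 \right)} \right)} = \left(-472821 - 375349\right) + 1182 = -848170 + 1182 = -846988$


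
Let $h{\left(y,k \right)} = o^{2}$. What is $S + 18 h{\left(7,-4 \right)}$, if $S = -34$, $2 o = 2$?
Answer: $-16$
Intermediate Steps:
$o = 1$ ($o = \frac{1}{2} \cdot 2 = 1$)
$h{\left(y,k \right)} = 1$ ($h{\left(y,k \right)} = 1^{2} = 1$)
$S + 18 h{\left(7,-4 \right)} = -34 + 18 \cdot 1 = -34 + 18 = -16$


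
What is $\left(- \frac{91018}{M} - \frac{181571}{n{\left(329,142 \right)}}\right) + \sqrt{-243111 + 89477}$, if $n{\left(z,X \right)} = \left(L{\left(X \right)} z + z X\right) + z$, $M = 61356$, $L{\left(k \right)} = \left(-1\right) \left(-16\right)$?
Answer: $- \frac{883428493}{178310762} + i \sqrt{153634} \approx -4.9544 + 391.96 i$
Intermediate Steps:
$L{\left(k \right)} = 16$
$n{\left(z,X \right)} = 17 z + X z$ ($n{\left(z,X \right)} = \left(16 z + z X\right) + z = \left(16 z + X z\right) + z = 17 z + X z$)
$\left(- \frac{91018}{M} - \frac{181571}{n{\left(329,142 \right)}}\right) + \sqrt{-243111 + 89477} = \left(- \frac{91018}{61356} - \frac{181571}{329 \left(17 + 142\right)}\right) + \sqrt{-243111 + 89477} = \left(\left(-91018\right) \frac{1}{61356} - \frac{181571}{329 \cdot 159}\right) + \sqrt{-153634} = \left(- \frac{45509}{30678} - \frac{181571}{52311}\right) + i \sqrt{153634} = - \frac{883428493}{178310762} + i \sqrt{153634}$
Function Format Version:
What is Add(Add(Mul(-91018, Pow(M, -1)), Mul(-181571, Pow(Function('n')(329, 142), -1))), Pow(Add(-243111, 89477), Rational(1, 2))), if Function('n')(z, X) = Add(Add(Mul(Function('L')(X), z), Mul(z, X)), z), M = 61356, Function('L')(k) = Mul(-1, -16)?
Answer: Add(Rational(-883428493, 178310762), Mul(I, Pow(153634, Rational(1, 2)))) ≈ Add(-4.9544, Mul(391.96, I))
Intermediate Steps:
Function('L')(k) = 16
Function('n')(z, X) = Add(Mul(17, z), Mul(X, z)) (Function('n')(z, X) = Add(Add(Mul(16, z), Mul(z, X)), z) = Add(Add(Mul(16, z), Mul(X, z)), z) = Add(Mul(17, z), Mul(X, z)))
Add(Add(Mul(-91018, Pow(M, -1)), Mul(-181571, Pow(Function('n')(329, 142), -1))), Pow(Add(-243111, 89477), Rational(1, 2))) = Add(Add(Mul(-91018, Pow(61356, -1)), Mul(-181571, Pow(Mul(329, Add(17, 142)), -1))), Pow(Add(-243111, 89477), Rational(1, 2))) = Add(Add(Mul(-91018, Rational(1, 61356)), Mul(-181571, Pow(Mul(329, 159), -1))), Pow(-153634, Rational(1, 2))) = Add(Add(Rational(-45509, 30678), Mul(-181571, Pow(52311, -1))), Mul(I, Pow(153634, Rational(1, 2)))) = Add(Add(Rational(-45509, 30678), Mul(-181571, Rational(1, 52311))), Mul(I, Pow(153634, Rational(1, 2)))) = Add(Add(Rational(-45509, 30678), Rational(-181571, 52311)), Mul(I, Pow(153634, Rational(1, 2)))) = Add(Rational(-883428493, 178310762), Mul(I, Pow(153634, Rational(1, 2))))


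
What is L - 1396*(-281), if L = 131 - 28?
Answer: 392379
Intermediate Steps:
L = 103
L - 1396*(-281) = 103 - 1396*(-281) = 103 + 392276 = 392379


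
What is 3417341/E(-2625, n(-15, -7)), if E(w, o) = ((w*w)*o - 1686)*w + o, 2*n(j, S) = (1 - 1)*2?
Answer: 3417341/4425750 ≈ 0.77215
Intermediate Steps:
n(j, S) = 0 (n(j, S) = ((1 - 1)*2)/2 = (0*2)/2 = (½)*0 = 0)
E(w, o) = o + w*(-1686 + o*w²) (E(w, o) = (w²*o - 1686)*w + o = (o*w² - 1686)*w + o = (-1686 + o*w²)*w + o = w*(-1686 + o*w²) + o = o + w*(-1686 + o*w²))
3417341/E(-2625, n(-15, -7)) = 3417341/(0 - 1686*(-2625) + 0*(-2625)³) = 3417341/(0 + 4425750 + 0*(-18087890625)) = 3417341/(0 + 4425750 + 0) = 3417341/4425750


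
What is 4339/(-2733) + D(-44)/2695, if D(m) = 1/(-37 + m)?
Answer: -315728246/198866745 ≈ -1.5876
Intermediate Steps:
4339/(-2733) + D(-44)/2695 = 4339/(-2733) + 1/(-37 - 44*2695) = 4339*(-1/2733) + (1/2695)/(-81) = -4339/2733 - 1/81*1/2695 = -4339/2733 - 1/218295 = -315728246/198866745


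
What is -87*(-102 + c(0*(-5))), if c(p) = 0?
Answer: 8874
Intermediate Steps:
-87*(-102 + c(0*(-5))) = -87*(-102 + 0) = -87*(-102) = 8874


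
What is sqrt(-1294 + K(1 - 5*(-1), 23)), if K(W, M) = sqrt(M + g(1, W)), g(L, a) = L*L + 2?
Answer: sqrt(-1294 + sqrt(26)) ≈ 35.901*I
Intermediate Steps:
g(L, a) = 2 + L**2 (g(L, a) = L**2 + 2 = 2 + L**2)
K(W, M) = sqrt(3 + M) (K(W, M) = sqrt(M + (2 + 1**2)) = sqrt(M + (2 + 1)) = sqrt(M + 3) = sqrt(3 + M))
sqrt(-1294 + K(1 - 5*(-1), 23)) = sqrt(-1294 + sqrt(3 + 23)) = sqrt(-1294 + sqrt(26))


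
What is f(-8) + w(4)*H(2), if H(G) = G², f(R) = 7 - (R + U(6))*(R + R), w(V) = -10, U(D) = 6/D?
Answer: -145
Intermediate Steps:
f(R) = 7 - 2*R*(1 + R) (f(R) = 7 - (R + 6/6)*(R + R) = 7 - (R + 6*(⅙))*2*R = 7 - (R + 1)*2*R = 7 - (1 + R)*2*R = 7 - 2*R*(1 + R))
f(-8) + w(4)*H(2) = (7 - 2*(-8) - 2*(-8)²) - 10*2² = (7 + 16 - 2*64) - 10*4 = (7 + 16 - 128) - 40 = -105 - 40 = -145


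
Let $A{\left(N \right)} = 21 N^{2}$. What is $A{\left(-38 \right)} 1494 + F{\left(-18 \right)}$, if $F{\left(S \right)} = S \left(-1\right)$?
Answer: $45304074$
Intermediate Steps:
$F{\left(S \right)} = - S$
$A{\left(-38 \right)} 1494 + F{\left(-18 \right)} = 21 \left(-38\right)^{2} \cdot 1494 - -18 = 21 \cdot 1444 \cdot 1494 + 18 = 30324 \cdot 1494 + 18 = 45304056 + 18 = 45304074$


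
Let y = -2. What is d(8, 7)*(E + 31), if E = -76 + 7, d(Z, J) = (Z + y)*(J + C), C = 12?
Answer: -4332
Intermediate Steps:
d(Z, J) = (-2 + Z)*(12 + J) (d(Z, J) = (Z - 2)*(J + 12) = (-2 + Z)*(12 + J))
E = -69
d(8, 7)*(E + 31) = (-24 - 2*7 + 12*8 + 7*8)*(-69 + 31) = (-24 - 14 + 96 + 56)*(-38) = 114*(-38) = -4332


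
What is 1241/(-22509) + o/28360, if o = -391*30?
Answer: -29922533/63835524 ≈ -0.46874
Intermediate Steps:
o = -11730
1241/(-22509) + o/28360 = 1241/(-22509) - 11730/28360 = 1241*(-1/22509) - 11730*1/28360 = -1241/22509 - 1173/2836 = -29922533/63835524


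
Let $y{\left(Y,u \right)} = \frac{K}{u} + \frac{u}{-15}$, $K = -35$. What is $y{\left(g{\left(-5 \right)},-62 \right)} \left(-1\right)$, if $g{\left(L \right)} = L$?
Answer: $- \frac{4369}{930} \approx -4.6978$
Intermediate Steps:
$y{\left(Y,u \right)} = - \frac{35}{u} - \frac{u}{15}$ ($y{\left(Y,u \right)} = - \frac{35}{u} + \frac{u}{-15} = - \frac{35}{u} + u \left(- \frac{1}{15}\right) = - \frac{35}{u} - \frac{u}{15}$)
$y{\left(g{\left(-5 \right)},-62 \right)} \left(-1\right) = \left(- \frac{35}{-62} - - \frac{62}{15}\right) \left(-1\right) = \left(\left(-35\right) \left(- \frac{1}{62}\right) + \frac{62}{15}\right) \left(-1\right) = \left(\frac{35}{62} + \frac{62}{15}\right) \left(-1\right) = \frac{4369}{930} \left(-1\right) = - \frac{4369}{930}$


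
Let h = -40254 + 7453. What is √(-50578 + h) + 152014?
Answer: 152014 + I*√83379 ≈ 1.5201e+5 + 288.75*I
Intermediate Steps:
h = -32801
√(-50578 + h) + 152014 = √(-50578 - 32801) + 152014 = √(-83379) + 152014 = I*√83379 + 152014 = 152014 + I*√83379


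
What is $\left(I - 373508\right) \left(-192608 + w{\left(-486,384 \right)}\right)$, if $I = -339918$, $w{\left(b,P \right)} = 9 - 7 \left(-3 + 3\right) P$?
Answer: $137405134174$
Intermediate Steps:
$w{\left(b,P \right)} = 9$ ($w{\left(b,P \right)} = 9 - 7 \cdot 0 P = 9 - 0 = 9 + 0 = 9$)
$\left(I - 373508\right) \left(-192608 + w{\left(-486,384 \right)}\right) = \left(-339918 - 373508\right) \left(-192608 + 9\right) = \left(-713426\right) \left(-192599\right) = 137405134174$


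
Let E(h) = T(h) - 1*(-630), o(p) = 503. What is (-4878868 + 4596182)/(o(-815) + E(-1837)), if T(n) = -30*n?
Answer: -282686/56243 ≈ -5.0262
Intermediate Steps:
E(h) = 630 - 30*h (E(h) = -30*h - 1*(-630) = -30*h + 630 = 630 - 30*h)
(-4878868 + 4596182)/(o(-815) + E(-1837)) = (-4878868 + 4596182)/(503 + (630 - 30*(-1837))) = -282686/(503 + (630 + 55110)) = -282686/(503 + 55740) = -282686/56243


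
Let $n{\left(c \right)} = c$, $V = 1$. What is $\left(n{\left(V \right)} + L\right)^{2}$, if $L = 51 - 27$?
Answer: $625$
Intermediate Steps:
$L = 24$
$\left(n{\left(V \right)} + L\right)^{2} = \left(1 + 24\right)^{2} = 25^{2} = 625$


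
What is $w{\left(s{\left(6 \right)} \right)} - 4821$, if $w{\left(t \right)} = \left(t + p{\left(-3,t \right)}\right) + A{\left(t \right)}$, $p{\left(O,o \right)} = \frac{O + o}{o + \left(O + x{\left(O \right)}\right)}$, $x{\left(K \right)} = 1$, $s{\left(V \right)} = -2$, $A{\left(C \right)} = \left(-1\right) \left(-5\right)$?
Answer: $- \frac{19267}{4} \approx -4816.8$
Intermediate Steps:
$A{\left(C \right)} = 5$
$p{\left(O,o \right)} = \frac{O + o}{1 + O + o}$ ($p{\left(O,o \right)} = \frac{O + o}{o + \left(O + 1\right)} = \frac{O + o}{o + \left(1 + O\right)} = \frac{O + o}{1 + O + o}$)
$w{\left(t \right)} = 5 + t + \frac{-3 + t}{-2 + t}$ ($w{\left(t \right)} = \left(t + \frac{-3 + t}{1 - 3 + t}\right) + 5 = \left(t + \frac{-3 + t}{-2 + t}\right) + 5 = 5 + t + \frac{-3 + t}{-2 + t}$)
$w{\left(s{\left(6 \right)} \right)} - 4821 = \frac{-13 + \left(-2\right)^{2} + 4 \left(-2\right)}{-2 - 2} - 4821 = \frac{-13 + 4 - 8}{-4} - 4821 = \left(- \frac{1}{4}\right) \left(-17\right) - 4821 = \frac{17}{4} - 4821 = - \frac{19267}{4}$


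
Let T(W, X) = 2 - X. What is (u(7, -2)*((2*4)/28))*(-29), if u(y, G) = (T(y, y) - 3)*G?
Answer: -928/7 ≈ -132.57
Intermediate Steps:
u(y, G) = G*(-1 - y) (u(y, G) = ((2 - y) - 3)*G = (-1 - y)*G = G*(-1 - y))
(u(7, -2)*((2*4)/28))*(-29) = ((-1*(-2)*(1 + 7))*((2*4)/28))*(-29) = ((-1*(-2)*8)*(8*(1/28)))*(-29) = (16*(2/7))*(-29) = (32/7)*(-29) = -928/7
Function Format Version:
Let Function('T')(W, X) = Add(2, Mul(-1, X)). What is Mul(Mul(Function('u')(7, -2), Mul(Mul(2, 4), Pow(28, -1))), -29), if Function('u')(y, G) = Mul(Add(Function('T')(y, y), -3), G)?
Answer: Rational(-928, 7) ≈ -132.57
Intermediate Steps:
Function('u')(y, G) = Mul(G, Add(-1, Mul(-1, y))) (Function('u')(y, G) = Mul(Add(Add(2, Mul(-1, y)), -3), G) = Mul(Add(-1, Mul(-1, y)), G) = Mul(G, Add(-1, Mul(-1, y))))
Mul(Mul(Function('u')(7, -2), Mul(Mul(2, 4), Pow(28, -1))), -29) = Mul(Mul(Mul(-1, -2, Add(1, 7)), Mul(Mul(2, 4), Pow(28, -1))), -29) = Mul(Mul(Mul(-1, -2, 8), Mul(8, Rational(1, 28))), -29) = Mul(Mul(16, Rational(2, 7)), -29) = Mul(Rational(32, 7), -29) = Rational(-928, 7)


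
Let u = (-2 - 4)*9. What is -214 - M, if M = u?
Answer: -160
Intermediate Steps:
u = -54 (u = -6*9 = -54)
M = -54
-214 - M = -214 - 1*(-54) = -214 + 54 = -160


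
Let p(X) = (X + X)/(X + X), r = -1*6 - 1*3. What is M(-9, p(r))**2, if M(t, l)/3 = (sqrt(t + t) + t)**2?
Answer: 729*(3 - I*sqrt(2))**4 ≈ -16767.0 - 86601.0*I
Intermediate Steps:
r = -9 (r = -6 - 3 = -9)
p(X) = 1 (p(X) = (2*X)/((2*X)) = (2*X)*(1/(2*X)) = 1)
M(t, l) = 3*(t + sqrt(2)*sqrt(t))**2 (M(t, l) = 3*(sqrt(t + t) + t)**2 = 3*(sqrt(2*t) + t)**2 = 3*(sqrt(2)*sqrt(t) + t)**2 = 3*(t + sqrt(2)*sqrt(t))**2)
M(-9, p(r))**2 = (3*(-9 + sqrt(2)*sqrt(-9))**2)**2 = (3*(-9 + sqrt(2)*(3*I))**2)**2 = (3*(-9 + 3*I*sqrt(2))**2)**2 = 9*(-9 + 3*I*sqrt(2))**4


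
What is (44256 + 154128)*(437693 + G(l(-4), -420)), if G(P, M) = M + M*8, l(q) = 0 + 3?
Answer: 86081396592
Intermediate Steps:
l(q) = 3
G(P, M) = 9*M (G(P, M) = M + 8*M = 9*M)
(44256 + 154128)*(437693 + G(l(-4), -420)) = (44256 + 154128)*(437693 + 9*(-420)) = 198384*(437693 - 3780) = 198384*433913 = 86081396592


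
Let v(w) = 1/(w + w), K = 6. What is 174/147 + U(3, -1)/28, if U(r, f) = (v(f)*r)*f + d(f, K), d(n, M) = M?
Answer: 569/392 ≈ 1.4515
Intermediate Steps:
v(w) = 1/(2*w)
U(r, f) = 6 + r/2 (U(r, f) = ((1/(2*f))*r)*f + 6 = (r/(2*f))*f + 6 = r/2 + 6 = 6 + r/2)
174/147 + U(3, -1)/28 = 174/147 + (6 + (½)*3)/28 = 174*(1/147) + (6 + 3/2)*(1/28) = 58/49 + (15/2)*(1/28) = 58/49 + 15/56 = 569/392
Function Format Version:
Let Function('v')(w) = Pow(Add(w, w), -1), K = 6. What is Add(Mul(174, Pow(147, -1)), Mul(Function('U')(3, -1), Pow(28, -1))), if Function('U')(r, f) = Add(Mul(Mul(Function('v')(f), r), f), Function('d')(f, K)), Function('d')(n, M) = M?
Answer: Rational(569, 392) ≈ 1.4515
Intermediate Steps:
Function('v')(w) = Mul(Rational(1, 2), Pow(w, -1)) (Function('v')(w) = Pow(Mul(2, w), -1) = Mul(Rational(1, 2), Pow(w, -1)))
Function('U')(r, f) = Add(6, Mul(Rational(1, 2), r)) (Function('U')(r, f) = Add(Mul(Mul(Mul(Rational(1, 2), Pow(f, -1)), r), f), 6) = Add(Mul(Mul(Rational(1, 2), r, Pow(f, -1)), f), 6) = Add(Mul(Rational(1, 2), r), 6) = Add(6, Mul(Rational(1, 2), r)))
Add(Mul(174, Pow(147, -1)), Mul(Function('U')(3, -1), Pow(28, -1))) = Add(Mul(174, Pow(147, -1)), Mul(Add(6, Mul(Rational(1, 2), 3)), Pow(28, -1))) = Add(Mul(174, Rational(1, 147)), Mul(Add(6, Rational(3, 2)), Rational(1, 28))) = Add(Rational(58, 49), Mul(Rational(15, 2), Rational(1, 28))) = Add(Rational(58, 49), Rational(15, 56)) = Rational(569, 392)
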